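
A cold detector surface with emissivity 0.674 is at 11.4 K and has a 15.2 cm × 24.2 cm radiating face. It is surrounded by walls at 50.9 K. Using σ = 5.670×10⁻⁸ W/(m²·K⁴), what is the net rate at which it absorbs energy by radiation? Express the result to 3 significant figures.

Net gain ≈ 9.41×10⁻³ W

Area A = 0.152 × 0.242 = 0.036784 m².
Net radiated power P_net = εσA(T⁴ − T₀⁴) = 0.674×5.670×10⁻⁸×0.036784×(11.4⁴ − 50.9⁴).
T⁴ − T₀⁴ = 16889.6 − 6.71230×10⁶ = -6.69541×10⁶ K⁴, so P_net = -9.41×10⁻³ W — negative, meaning a net gain of 9.41×10⁻³ W.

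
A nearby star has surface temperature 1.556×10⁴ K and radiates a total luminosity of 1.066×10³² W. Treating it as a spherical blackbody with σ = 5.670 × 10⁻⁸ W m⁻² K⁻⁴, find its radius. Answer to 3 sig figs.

L = 4πR²σT⁴ ⇒ R = √(L/(4πσT⁴)).
σT⁴ = 3.32370×10⁹ W/m², so R = √(1.066×10³²/(4π×3.32370×10⁹)) = 5.05×10¹⁰ m.

R ≈ 5.05×10¹⁰ m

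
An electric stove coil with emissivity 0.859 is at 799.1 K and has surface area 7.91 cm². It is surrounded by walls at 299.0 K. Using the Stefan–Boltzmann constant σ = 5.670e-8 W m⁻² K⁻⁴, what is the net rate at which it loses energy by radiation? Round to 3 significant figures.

Area A = 7.91 cm² = 7.91×10⁻⁴ m².
Net radiated power P_net = εσA(T⁴ − T₀⁴) = 0.859×5.670×10⁻⁸×7.91×10⁻⁴×(799.1⁴ − 299.0⁴).
T⁴ − T₀⁴ = 4.07760×10¹¹ − 7.99254×10⁹ = 3.99767×10¹¹ K⁴, so P_net = 15.4 W.

Net loss ≈ 15.4 W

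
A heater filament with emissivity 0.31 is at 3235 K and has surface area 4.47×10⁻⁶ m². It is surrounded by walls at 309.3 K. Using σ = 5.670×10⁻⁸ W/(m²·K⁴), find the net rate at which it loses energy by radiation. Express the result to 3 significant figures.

Net loss ≈ 8.60 W

Area A = 4.47×10⁻⁶ m².
Net radiated power P_net = εσA(T⁴ − T₀⁴) = 0.31×5.670×10⁻⁸×4.47×10⁻⁶×(3235⁴ − 309.3⁴).
T⁴ − T₀⁴ = 1.09521×10¹⁴ − 9.15208×10⁹ = 1.09512×10¹⁴ K⁴, so P_net = 8.60 W.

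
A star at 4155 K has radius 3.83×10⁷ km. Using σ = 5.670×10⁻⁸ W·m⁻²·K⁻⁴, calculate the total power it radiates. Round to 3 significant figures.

Surface area A = 4πR² = 4π(3.83×10¹⁰ m)² = 1.84335×10²² m².
P = σAT⁴ = 5.670×10⁻⁸ × 1.84335×10²² × (4155)⁴ = 3.12×10²⁹ W.

P ≈ 3.12×10²⁹ W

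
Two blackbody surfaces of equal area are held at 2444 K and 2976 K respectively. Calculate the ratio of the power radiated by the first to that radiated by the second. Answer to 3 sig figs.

P₁/P₂ ≈ 0.455

With equal areas, P₁/P₂ = (T₁/T₂)⁴ = (2444/2976)⁴ = 0.455.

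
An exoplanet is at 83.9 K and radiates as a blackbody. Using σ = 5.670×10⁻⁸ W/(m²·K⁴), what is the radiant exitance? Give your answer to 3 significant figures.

Stefan–Boltzmann: I = σT⁴ = 5.670×10⁻⁸ × (83.9)⁴ = 2.81 W/m².

I ≈ 2.81 W/m²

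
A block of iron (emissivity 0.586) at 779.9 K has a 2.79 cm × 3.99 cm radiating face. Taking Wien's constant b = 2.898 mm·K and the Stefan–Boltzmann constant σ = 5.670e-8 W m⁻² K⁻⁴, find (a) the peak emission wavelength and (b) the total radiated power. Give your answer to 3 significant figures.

λ_max ≈ 3.72 μm; P ≈ 13.7 W

(a) λ_max = b/T = 2.898×10⁻³/779.9 = 3.716×10⁻⁶ m = 3.72 μm.
Area A = 0.0279 × 0.0399 = 1.11321×10⁻³ m².
(b) P = εσAT⁴ = 0.586×5.670×10⁻⁸×1.11321×10⁻³×(779.9)⁴ = 13.7 W.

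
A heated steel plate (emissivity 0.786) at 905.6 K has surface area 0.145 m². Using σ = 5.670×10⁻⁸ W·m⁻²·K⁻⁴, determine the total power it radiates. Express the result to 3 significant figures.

Area A = 0.145 m².
P = εσAT⁴ = 0.786 × 5.670×10⁻⁸ × 0.145 × (905.6)⁴ = 4.35×10³ W.

P ≈ 4.35×10³ W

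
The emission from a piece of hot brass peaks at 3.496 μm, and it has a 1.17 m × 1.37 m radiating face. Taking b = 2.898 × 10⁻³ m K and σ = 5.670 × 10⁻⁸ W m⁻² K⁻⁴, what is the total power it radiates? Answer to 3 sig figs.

Wien's law: T = b/λ_max = 2.898×10⁻³/3.496×10⁻⁶ = 828.947 K.
Area A = 1.17 × 1.37 = 1.6029 m².
Then P = σAT⁴ = 5.670×10⁻⁸×1.6029×(828.947)⁴ = 4.29×10⁴ W.

P ≈ 4.29×10⁴ W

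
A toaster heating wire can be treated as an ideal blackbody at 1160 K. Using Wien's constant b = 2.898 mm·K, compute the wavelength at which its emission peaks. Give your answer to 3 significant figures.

Wien's displacement law: λ_max = b/T = (2.898×10⁻³ m·K)/(1160 K) = 2.498×10⁻⁶ m.
That is 2.50×10³ nm, in the infrared range.

λ_max ≈ 2.50×10³ nm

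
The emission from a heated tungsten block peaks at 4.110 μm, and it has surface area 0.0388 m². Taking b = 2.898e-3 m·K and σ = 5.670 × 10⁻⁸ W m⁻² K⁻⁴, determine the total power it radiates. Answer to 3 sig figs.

Wien's law: T = b/λ_max = 2.898×10⁻³/4.110×10⁻⁶ = 705.109 K.
Area A = 0.0388 m².
Then P = σAT⁴ = 5.670×10⁻⁸×0.0388×(705.109)⁴ = 544 W.

P ≈ 544 W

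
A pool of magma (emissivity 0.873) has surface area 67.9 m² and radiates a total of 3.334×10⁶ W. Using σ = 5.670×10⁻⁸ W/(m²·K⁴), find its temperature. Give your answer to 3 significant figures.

Area A = 67.9 m².
P = εσAT⁴ ⇒ T = (P/(εσA))^(1/4) = (3.334×10⁶/(0.873×5.670×10⁻⁸×67.9))^(1/4) = 998 K.

T ≈ 998 K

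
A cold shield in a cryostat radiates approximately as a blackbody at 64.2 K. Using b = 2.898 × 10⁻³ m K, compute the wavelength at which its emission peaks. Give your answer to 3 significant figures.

λ_max ≈ 45.1 μm

Wien's displacement law: λ_max = b/T = (2.898×10⁻³ m·K)/(64.2 K) = 4.514×10⁻⁵ m.
That is 45.1 μm, in the infrared range.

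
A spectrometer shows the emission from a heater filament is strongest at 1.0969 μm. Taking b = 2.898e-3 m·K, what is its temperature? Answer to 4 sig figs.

T ≈ 2642 K

Wien's law gives T = b/λ_max = (2.898×10⁻³ m·K)/(1.0969×10⁻⁶ m) = 2642 K.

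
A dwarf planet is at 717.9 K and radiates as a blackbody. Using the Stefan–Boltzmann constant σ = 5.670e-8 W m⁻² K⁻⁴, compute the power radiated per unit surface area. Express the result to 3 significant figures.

Stefan–Boltzmann: I = σT⁴ = 5.670×10⁻⁸ × (717.9)⁴ = 1.51×10⁴ W/m².

I ≈ 1.51×10⁴ W/m²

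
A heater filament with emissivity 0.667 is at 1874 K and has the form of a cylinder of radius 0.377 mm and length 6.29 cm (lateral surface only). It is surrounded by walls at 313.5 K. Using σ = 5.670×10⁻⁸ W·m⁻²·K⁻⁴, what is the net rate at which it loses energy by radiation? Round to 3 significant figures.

Lateral area A = 2πrL = 2π×3.77×10⁻⁴×0.0629 = 1.48995×10⁻⁴ m².
Net radiated power P_net = εσA(T⁴ − T₀⁴) = 0.667×5.670×10⁻⁸×1.48995×10⁻⁴×(1874⁴ − 313.5⁴).
T⁴ − T₀⁴ = 1.23333×10¹³ − 9.65940×10⁹ = 1.23236×10¹³ K⁴, so P_net = 69.4 W.

Net loss ≈ 69.4 W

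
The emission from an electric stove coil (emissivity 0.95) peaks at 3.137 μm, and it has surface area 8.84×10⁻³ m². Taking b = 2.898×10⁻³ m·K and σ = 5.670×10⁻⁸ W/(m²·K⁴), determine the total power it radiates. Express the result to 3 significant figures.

Wien's law: T = b/λ_max = 2.898×10⁻³/3.137×10⁻⁶ = 923.813 K.
Area A = 8.84×10⁻³ m².
Then P = εσAT⁴ = 0.95×5.670×10⁻⁸×8.84×10⁻³×(923.813)⁴ = 347 W.

P ≈ 347 W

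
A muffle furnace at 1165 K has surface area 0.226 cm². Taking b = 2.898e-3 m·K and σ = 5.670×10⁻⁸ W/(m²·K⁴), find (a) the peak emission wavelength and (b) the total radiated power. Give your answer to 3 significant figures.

(a) λ_max = b/T = 2.898×10⁻³/1165 = 2.488×10⁻⁶ m = 2.49×10³ nm.
Area A = 0.226 cm² = 2.26×10⁻⁵ m².
(b) P = σAT⁴ = 5.670×10⁻⁸×2.26×10⁻⁵×(1165)⁴ = 2.36 W.

λ_max ≈ 2.49×10³ nm; P ≈ 2.36 W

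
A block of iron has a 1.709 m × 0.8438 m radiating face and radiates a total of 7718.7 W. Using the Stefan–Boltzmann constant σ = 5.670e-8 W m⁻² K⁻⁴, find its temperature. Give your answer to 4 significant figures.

T ≈ 554.3 K

Area A = 1.709 × 0.8438 = 1.44205 m².
P = σAT⁴ ⇒ T = (P/(σA))^(1/4) = (7718.7/(5.670×10⁻⁸×1.44205))^(1/4) = 554.3 K.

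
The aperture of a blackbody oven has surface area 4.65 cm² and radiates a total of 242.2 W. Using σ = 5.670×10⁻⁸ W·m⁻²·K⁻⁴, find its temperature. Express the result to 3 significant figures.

T ≈ 1.74×10³ K

Area A = 4.65 cm² = 4.65×10⁻⁴ m².
P = σAT⁴ ⇒ T = (P/(σA))^(1/4) = (242.2/(5.670×10⁻⁸×4.65×10⁻⁴))^(1/4) = 1.74×10³ K.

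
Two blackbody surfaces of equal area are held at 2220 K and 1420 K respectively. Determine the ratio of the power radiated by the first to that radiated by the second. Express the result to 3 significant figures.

With equal areas, P₁/P₂ = (T₁/T₂)⁴ = (2220/1420)⁴ = 5.97.

P₁/P₂ ≈ 5.97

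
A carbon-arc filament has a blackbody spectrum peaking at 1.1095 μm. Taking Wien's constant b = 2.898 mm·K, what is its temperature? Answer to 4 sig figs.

Wien's law gives T = b/λ_max = (2.898×10⁻³ m·K)/(1.1095×10⁻⁶ m) = 2612 K.

T ≈ 2612 K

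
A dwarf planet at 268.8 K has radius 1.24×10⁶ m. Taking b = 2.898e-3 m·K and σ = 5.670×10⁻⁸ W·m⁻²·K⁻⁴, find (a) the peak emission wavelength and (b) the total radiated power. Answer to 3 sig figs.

λ_max ≈ 10.8 μm; P ≈ 5.72×10¹⁵ W

(a) λ_max = b/T = 2.898×10⁻³/268.8 = 1.078×10⁻⁵ m = 10.8 μm.
Surface area A = 4πR² = 4π(1.24×10⁶ m)² = 1.93221×10¹³ m².
(b) P = σAT⁴ = 5.670×10⁻⁸×1.93221×10¹³×(268.8)⁴ = 5.72×10¹⁵ W.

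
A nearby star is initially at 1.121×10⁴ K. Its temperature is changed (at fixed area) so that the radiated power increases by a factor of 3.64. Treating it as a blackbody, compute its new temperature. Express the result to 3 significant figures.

P ∝ T⁴, so T₂/T₁ = (P₂/P₁)^(1/4) = (3.64)^(1/4) = 1.38126.
T₂ = 1.121×10⁴ × 1.38126 = 1.55×10⁴ K.

T₂ ≈ 1.55×10⁴ K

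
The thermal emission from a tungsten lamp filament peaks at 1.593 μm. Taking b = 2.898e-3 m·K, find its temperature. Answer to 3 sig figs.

T ≈ 1.82×10³ K

Wien's law gives T = b/λ_max = (2.898×10⁻³ m·K)/(1.593×10⁻⁶ m) = 1.82×10³ K.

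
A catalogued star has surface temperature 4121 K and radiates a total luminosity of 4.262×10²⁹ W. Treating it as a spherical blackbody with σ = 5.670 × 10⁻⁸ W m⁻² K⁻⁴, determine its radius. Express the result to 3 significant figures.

R ≈ 4.55×10¹⁰ m

L = 4πR²σT⁴ ⇒ R = √(L/(4πσT⁴)).
σT⁴ = 1.63529×10⁷ W/m², so R = √(4.262×10²⁹/(4π×1.63529×10⁷)) = 4.55×10¹⁰ m.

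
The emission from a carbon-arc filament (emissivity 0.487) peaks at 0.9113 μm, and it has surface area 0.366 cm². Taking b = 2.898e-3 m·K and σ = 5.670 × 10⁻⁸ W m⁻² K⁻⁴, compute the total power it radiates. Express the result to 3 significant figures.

P ≈ 103 W

Wien's law: T = b/λ_max = 2.898×10⁻³/9.113×10⁻⁷ = 3180.07 K.
Area A = 0.366 cm² = 3.66×10⁻⁵ m².
Then P = εσAT⁴ = 0.487×5.670×10⁻⁸×3.66×10⁻⁵×(3180.07)⁴ = 103 W.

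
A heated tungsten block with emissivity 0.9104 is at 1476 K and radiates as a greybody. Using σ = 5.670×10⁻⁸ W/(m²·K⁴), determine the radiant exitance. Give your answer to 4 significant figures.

I ≈ 2.450×10⁵ W/m²

Stefan–Boltzmann: I = εσT⁴ = 0.9104 × 5.670×10⁻⁸ × (1476)⁴ = 2.450×10⁵ W/m².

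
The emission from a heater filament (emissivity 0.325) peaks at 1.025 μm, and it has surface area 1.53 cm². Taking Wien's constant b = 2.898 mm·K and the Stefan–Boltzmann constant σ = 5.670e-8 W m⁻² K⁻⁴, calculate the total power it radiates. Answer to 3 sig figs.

P ≈ 180 W

Wien's law: T = b/λ_max = 2.898×10⁻³/1.025×10⁻⁶ = 2827.32 K.
Area A = 1.53 cm² = 1.53×10⁻⁴ m².
Then P = εσAT⁴ = 0.325×5.670×10⁻⁸×1.53×10⁻⁴×(2827.32)⁴ = 180 W.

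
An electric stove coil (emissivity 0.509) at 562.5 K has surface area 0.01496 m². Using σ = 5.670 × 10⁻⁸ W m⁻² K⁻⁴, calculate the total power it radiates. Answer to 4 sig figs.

Area A = 0.01496 m².
P = εσAT⁴ = 0.509 × 5.670×10⁻⁸ × 0.01496 × (562.5)⁴ = 43.22 W.

P ≈ 43.22 W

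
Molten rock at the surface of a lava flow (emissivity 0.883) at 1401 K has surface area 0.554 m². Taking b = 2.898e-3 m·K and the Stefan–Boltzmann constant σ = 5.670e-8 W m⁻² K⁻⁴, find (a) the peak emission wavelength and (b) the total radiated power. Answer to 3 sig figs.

λ_max ≈ 2.07×10³ nm; P ≈ 1.07×10⁵ W

(a) λ_max = b/T = 2.898×10⁻³/1401 = 2.069×10⁻⁶ m = 2.07×10³ nm.
Area A = 0.554 m².
(b) P = εσAT⁴ = 0.883×5.670×10⁻⁸×0.554×(1401)⁴ = 1.07×10⁵ W.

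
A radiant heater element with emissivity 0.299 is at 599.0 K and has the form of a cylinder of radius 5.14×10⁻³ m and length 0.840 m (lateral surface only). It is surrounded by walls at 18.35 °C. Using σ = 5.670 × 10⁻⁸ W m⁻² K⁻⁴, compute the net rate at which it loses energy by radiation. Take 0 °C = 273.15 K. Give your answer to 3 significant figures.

Surroundings: T = 18.35 °C + 273.15 = 291.50 K.
Lateral area A = 2πrL = 2π×5.14×10⁻³×0.840 = 0.0271283 m².
Net radiated power P_net = εσA(T⁴ − T₀⁴) = 0.299×5.670×10⁻⁸×0.0271283×(599.0⁴ − 291.50⁴).
T⁴ − T₀⁴ = 1.28738×10¹¹ − 7.22028×10⁹ = 1.21518×10¹¹ K⁴, so P_net = 55.9 W.

Net loss ≈ 55.9 W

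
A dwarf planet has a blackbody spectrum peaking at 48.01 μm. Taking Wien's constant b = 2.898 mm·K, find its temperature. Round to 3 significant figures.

Wien's law gives T = b/λ_max = (2.898×10⁻³ m·K)/(4.801×10⁻⁵ m) = 60.4 K.

T ≈ 60.4 K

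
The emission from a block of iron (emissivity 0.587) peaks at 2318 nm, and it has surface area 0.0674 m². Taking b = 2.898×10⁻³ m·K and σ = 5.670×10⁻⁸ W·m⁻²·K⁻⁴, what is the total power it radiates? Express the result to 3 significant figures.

Wien's law: T = b/λ_max = 2.898×10⁻³/2.318×10⁻⁶ = 1250.22 K.
Area A = 0.0674 m².
Then P = εσAT⁴ = 0.587×5.670×10⁻⁸×0.0674×(1250.22)⁴ = 5.48×10³ W.

P ≈ 5.48×10³ W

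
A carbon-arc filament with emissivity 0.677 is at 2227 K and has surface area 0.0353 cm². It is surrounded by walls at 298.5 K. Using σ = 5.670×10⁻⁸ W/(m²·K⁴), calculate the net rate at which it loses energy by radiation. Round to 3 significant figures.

Net loss ≈ 3.33 W

Area A = 0.0353 cm² = 3.53×10⁻⁶ m².
Net radiated power P_net = εσA(T⁴ − T₀⁴) = 0.677×5.670×10⁻⁸×3.53×10⁻⁶×(2227⁴ − 298.5⁴).
T⁴ − T₀⁴ = 2.45969×10¹³ − 7.93921×10⁹ = 2.45890×10¹³ K⁴, so P_net = 3.33 W.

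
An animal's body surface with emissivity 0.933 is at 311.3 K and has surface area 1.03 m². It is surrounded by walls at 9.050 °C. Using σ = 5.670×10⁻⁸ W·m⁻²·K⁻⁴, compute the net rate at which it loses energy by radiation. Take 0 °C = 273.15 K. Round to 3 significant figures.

Surroundings: T = 9.050 °C + 273.15 = 282.200 K.
Area A = 1.03 m².
Net radiated power P_net = εσA(T⁴ − T₀⁴) = 0.933×5.670×10⁻⁸×1.03×(311.3⁴ − 282.200⁴).
T⁴ − T₀⁴ = 9.39110×10⁹ − 6.34203×10⁹ = 3.04907×10⁹ K⁴, so P_net = 166 W.

Net loss ≈ 166 W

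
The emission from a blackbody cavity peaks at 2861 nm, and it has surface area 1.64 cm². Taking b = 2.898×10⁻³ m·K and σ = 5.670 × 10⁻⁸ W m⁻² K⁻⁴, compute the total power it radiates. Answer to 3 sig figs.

P ≈ 9.79 W

Wien's law: T = b/λ_max = 2.898×10⁻³/2.861×10⁻⁶ = 1012.93 K.
Area A = 1.64 cm² = 1.64×10⁻⁴ m².
Then P = σAT⁴ = 5.670×10⁻⁸×1.64×10⁻⁴×(1012.93)⁴ = 9.79 W.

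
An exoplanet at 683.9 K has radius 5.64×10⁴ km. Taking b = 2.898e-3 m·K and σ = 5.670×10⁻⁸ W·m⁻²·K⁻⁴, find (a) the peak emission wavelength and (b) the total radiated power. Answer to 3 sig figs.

λ_max ≈ 4.24 μm; P ≈ 4.96×10²⁰ W

(a) λ_max = b/T = 2.898×10⁻³/683.9 = 4.237×10⁻⁶ m = 4.24 μm.
Surface area A = 4πR² = 4π(5.64×10⁷ m)² = 3.99731×10¹⁶ m².
(b) P = σAT⁴ = 5.670×10⁻⁸×3.99731×10¹⁶×(683.9)⁴ = 4.96×10²⁰ W.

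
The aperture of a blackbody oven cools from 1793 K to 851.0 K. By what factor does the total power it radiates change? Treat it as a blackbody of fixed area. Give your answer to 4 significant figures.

P ∝ T⁴, so P₂/P₁ = (T₂/T₁)⁴ = (851.0/1793)⁴ = (0.474624)⁴ = 0.05075.

P₂/P₁ ≈ 0.05075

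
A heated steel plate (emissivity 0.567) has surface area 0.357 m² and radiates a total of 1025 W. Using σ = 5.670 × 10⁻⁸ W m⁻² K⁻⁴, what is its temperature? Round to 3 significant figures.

T ≈ 547 K

Area A = 0.357 m².
P = εσAT⁴ ⇒ T = (P/(εσA))^(1/4) = (1025/(0.567×5.670×10⁻⁸×0.357))^(1/4) = 547 K.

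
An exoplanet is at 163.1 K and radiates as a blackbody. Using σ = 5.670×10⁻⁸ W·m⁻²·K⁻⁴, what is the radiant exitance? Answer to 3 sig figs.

Stefan–Boltzmann: I = σT⁴ = 5.670×10⁻⁸ × (163.1)⁴ = 40.1 W/m².

I ≈ 40.1 W/m²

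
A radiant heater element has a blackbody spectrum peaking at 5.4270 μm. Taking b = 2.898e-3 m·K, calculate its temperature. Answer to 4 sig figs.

T ≈ 534.0 K

Wien's law gives T = b/λ_max = (2.898×10⁻³ m·K)/(5.4270×10⁻⁶ m) = 534.0 K.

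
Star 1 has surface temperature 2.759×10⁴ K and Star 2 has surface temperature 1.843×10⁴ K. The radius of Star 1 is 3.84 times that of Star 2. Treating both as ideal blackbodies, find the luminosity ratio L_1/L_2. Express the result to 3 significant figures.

L ∝ R²T⁴, so L_1/L_2 = (R_1/R_2)²(T_1/T_2)⁴ = (3.84)² × (2.759×10⁴/1.843×10⁴)⁴ = 14.7456 × 5.02233 = 74.1.

L_1/L_2 ≈ 74.1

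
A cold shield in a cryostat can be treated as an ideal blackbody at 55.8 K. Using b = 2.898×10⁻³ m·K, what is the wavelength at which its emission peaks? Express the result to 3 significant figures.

Wien's displacement law: λ_max = b/T = (2.898×10⁻³ m·K)/(55.8 K) = 5.194×10⁻⁵ m.
That is 51.9 μm, in the infrared range.

λ_max ≈ 51.9 μm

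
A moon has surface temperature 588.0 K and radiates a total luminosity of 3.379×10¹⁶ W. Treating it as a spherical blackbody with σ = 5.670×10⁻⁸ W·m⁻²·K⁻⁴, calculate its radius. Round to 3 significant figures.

L = 4πR²σT⁴ ⇒ R = √(L/(4πσT⁴)).
σT⁴ = 6777.86 W/m², so R = √(3.379×10¹⁶/(4π×6777.86)) = 6.30×10⁵ m.

R ≈ 6.30×10⁵ m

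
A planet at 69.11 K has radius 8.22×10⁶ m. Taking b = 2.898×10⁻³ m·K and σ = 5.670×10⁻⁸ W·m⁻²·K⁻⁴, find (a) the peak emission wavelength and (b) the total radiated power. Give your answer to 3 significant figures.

(a) λ_max = b/T = 2.898×10⁻³/69.11 = 4.193×10⁻⁵ m = 41.9 μm.
Surface area A = 4πR² = 4π(8.22×10⁶ m)² = 8.49090×10¹⁴ m².
(b) P = σAT⁴ = 5.670×10⁻⁸×8.49090×10¹⁴×(69.11)⁴ = 1.10×10¹⁵ W.

λ_max ≈ 41.9 μm; P ≈ 1.10×10¹⁵ W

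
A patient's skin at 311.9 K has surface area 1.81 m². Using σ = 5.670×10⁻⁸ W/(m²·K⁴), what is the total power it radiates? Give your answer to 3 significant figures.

Area A = 1.81 m².
P = σAT⁴ = 5.670×10⁻⁸ × 1.81 × (311.9)⁴ = 971 W.

P ≈ 971 W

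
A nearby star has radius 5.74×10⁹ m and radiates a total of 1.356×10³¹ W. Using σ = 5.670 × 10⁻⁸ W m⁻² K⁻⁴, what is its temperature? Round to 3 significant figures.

Surface area A = 4πR² = 4π(5.74×10⁹ m)² = 4.14032×10²⁰ m².
P = σAT⁴ ⇒ T = (P/(σA))^(1/4) = (1.356×10³¹/(5.670×10⁻⁸×4.14032×10²⁰))^(1/4) = 2.76×10⁴ K.

T ≈ 2.76×10⁴ K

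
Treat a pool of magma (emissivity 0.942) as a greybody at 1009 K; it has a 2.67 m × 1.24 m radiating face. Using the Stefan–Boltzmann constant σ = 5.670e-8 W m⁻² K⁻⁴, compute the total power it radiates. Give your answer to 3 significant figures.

Area A = 2.67 × 1.24 = 3.3108 m².
P = εσAT⁴ = 0.942 × 5.670×10⁻⁸ × 3.3108 × (1009)⁴ = 1.83×10⁵ W.

P ≈ 1.83×10⁵ W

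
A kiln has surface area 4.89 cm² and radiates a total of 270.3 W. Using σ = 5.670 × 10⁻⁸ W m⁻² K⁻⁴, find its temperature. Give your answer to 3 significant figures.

Area A = 4.89 cm² = 4.89×10⁻⁴ m².
P = σAT⁴ ⇒ T = (P/(σA))^(1/4) = (270.3/(5.670×10⁻⁸×4.89×10⁻⁴))^(1/4) = 1.77×10³ K.

T ≈ 1.77×10³ K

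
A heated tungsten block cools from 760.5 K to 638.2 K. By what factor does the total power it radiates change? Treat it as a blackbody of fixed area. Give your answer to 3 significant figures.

P₂/P₁ ≈ 0.496

P ∝ T⁴, so P₂/P₁ = (T₂/T₁)⁴ = (638.2/760.5)⁴ = (0.839185)⁴ = 0.496.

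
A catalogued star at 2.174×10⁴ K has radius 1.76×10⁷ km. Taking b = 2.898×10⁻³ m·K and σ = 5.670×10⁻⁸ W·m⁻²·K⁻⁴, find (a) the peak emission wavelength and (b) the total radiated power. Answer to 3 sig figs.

λ_max ≈ 133 nm; P ≈ 4.93×10³¹ W

(a) λ_max = b/T = 2.898×10⁻³/2.174×10⁴ = 1.333×10⁻⁷ m = 133 nm.
Surface area A = 4πR² = 4π(1.76×10¹⁰ m)² = 3.89256×10²¹ m².
(b) P = σAT⁴ = 5.670×10⁻⁸×3.89256×10²¹×(2.174×10⁴)⁴ = 4.93×10³¹ W.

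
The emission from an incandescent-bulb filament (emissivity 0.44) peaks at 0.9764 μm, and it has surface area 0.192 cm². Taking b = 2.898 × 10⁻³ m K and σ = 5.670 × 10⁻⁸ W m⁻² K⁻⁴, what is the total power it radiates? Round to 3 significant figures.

P ≈ 37.2 W

Wien's law: T = b/λ_max = 2.898×10⁻³/9.764×10⁻⁷ = 2968.05 K.
Area A = 0.192 cm² = 1.92×10⁻⁵ m².
Then P = εσAT⁴ = 0.44×5.670×10⁻⁸×1.92×10⁻⁵×(2968.05)⁴ = 37.2 W.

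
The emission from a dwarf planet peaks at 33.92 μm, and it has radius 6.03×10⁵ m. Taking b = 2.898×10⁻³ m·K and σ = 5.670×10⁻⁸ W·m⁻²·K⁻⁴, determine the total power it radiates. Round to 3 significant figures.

P ≈ 1.38×10¹³ W

Wien's law: T = b/λ_max = 2.898×10⁻³/3.392×10⁻⁵ = 85.4363 K.
Surface area A = 4πR² = 4π(6.03×10⁵ m)² = 4.56925×10¹² m².
Then P = σAT⁴ = 5.670×10⁻⁸×4.56925×10¹²×(85.4363)⁴ = 1.38×10¹³ W.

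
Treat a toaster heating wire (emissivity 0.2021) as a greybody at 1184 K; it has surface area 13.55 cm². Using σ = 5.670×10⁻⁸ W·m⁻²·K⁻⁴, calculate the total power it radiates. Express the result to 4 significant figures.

P ≈ 30.51 W

Area A = 13.55 cm² = 1.355×10⁻³ m².
P = εσAT⁴ = 0.2021 × 5.670×10⁻⁸ × 1.355×10⁻³ × (1184)⁴ = 30.51 W.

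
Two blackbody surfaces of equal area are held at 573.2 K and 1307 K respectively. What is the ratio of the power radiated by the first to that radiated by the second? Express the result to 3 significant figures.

P₁/P₂ ≈ 0.0370

With equal areas, P₁/P₂ = (T₁/T₂)⁴ = (573.2/1307)⁴ = 0.0370.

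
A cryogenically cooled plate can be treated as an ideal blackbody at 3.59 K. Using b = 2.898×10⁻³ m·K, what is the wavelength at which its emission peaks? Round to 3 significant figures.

Wien's displacement law: λ_max = b/T = (2.898×10⁻³ m·K)/(3.59 K) = 8.072×10⁻⁴ m.
That is 0.807 mm, in the infrared range.

λ_max ≈ 0.807 mm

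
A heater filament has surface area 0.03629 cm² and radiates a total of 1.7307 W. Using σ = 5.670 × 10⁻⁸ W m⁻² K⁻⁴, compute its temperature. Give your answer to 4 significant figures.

Area A = 0.03629 cm² = 3.629×10⁻⁶ m².
P = σAT⁴ ⇒ T = (P/(σA))^(1/4) = (1.7307/(5.670×10⁻⁸×3.629×10⁻⁶))^(1/4) = 1703 K.

T ≈ 1703 K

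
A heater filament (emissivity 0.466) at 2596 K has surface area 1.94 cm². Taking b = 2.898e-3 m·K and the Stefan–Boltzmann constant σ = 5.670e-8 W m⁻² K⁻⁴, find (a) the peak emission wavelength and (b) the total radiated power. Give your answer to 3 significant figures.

λ_max ≈ 1.12×10³ nm; P ≈ 233 W

(a) λ_max = b/T = 2.898×10⁻³/2596 = 1.116×10⁻⁶ m = 1.12×10³ nm.
Area A = 1.94 cm² = 1.94×10⁻⁴ m².
(b) P = εσAT⁴ = 0.466×5.670×10⁻⁸×1.94×10⁻⁴×(2596)⁴ = 233 W.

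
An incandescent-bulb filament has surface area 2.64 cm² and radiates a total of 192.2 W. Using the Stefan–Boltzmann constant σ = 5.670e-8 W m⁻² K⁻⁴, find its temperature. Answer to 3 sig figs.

Area A = 2.64 cm² = 2.64×10⁻⁴ m².
P = σAT⁴ ⇒ T = (P/(σA))^(1/4) = (192.2/(5.670×10⁻⁸×2.64×10⁻⁴))^(1/4) = 1.89×10³ K.

T ≈ 1.89×10³ K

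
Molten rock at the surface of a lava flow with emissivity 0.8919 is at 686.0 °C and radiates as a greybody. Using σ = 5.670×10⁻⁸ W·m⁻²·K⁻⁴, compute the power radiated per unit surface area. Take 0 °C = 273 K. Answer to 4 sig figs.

I ≈ 4.277×10⁴ W/m²

T = 686.0 °C + 273 = 959.0 K.
Stefan–Boltzmann: I = εσT⁴ = 0.8919 × 5.670×10⁻⁸ × (959.0)⁴ = 4.277×10⁴ W/m².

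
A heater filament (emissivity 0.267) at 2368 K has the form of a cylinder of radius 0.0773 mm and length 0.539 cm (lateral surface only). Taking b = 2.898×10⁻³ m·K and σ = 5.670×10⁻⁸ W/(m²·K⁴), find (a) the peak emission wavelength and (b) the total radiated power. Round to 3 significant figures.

(a) λ_max = b/T = 2.898×10⁻³/2368 = 1.224×10⁻⁶ m = 1.22×10³ nm.
Lateral area A = 2πrL = 2π×7.73×10⁻⁵×5.39×10⁻³ = 2.61787×10⁻⁶ m².
(b) P = εσAT⁴ = 0.267×5.670×10⁻⁸×2.61787×10⁻⁶×(2368)⁴ = 1.25 W.

λ_max ≈ 1.22×10³ nm; P ≈ 1.25 W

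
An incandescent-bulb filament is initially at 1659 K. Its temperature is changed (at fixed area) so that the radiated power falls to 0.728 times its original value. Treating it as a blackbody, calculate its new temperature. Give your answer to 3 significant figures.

T₂ ≈ 1.53×10³ K

P ∝ T⁴, so T₂/T₁ = (P₂/P₁)^(1/4) = (0.728)^(1/4) = 0.923704.
T₂ = 1659 × 0.923704 = 1.53×10³ K.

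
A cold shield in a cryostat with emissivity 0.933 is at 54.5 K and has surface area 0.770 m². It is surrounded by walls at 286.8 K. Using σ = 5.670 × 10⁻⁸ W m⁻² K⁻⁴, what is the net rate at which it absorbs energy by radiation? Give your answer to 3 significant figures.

Area A = 0.770 m².
Net radiated power P_net = εσA(T⁴ − T₀⁴) = 0.933×5.670×10⁻⁸×0.770×(54.5⁴ − 286.8⁴).
T⁴ − T₀⁴ = 8.82239×10⁶ − 6.76576×10⁹ = -6.75694×10⁹ K⁴, so P_net = -275 W — negative, meaning a net gain of 275 W.

Net gain ≈ 275 W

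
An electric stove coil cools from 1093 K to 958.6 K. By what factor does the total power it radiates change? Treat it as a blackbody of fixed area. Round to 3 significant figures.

P ∝ T⁴, so P₂/P₁ = (T₂/T₁)⁴ = (958.6/1093)⁴ = (0.877036)⁴ = 0.592.

P₂/P₁ ≈ 0.592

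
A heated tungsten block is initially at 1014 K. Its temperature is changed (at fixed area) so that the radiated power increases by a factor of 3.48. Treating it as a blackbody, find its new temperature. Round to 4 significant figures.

T₂ ≈ 1385 K

P ∝ T⁴, so T₂/T₁ = (P₂/P₁)^(1/4) = (3.48)^(1/4) = 1.36582.
T₂ = 1014 × 1.36582 = 1385 K.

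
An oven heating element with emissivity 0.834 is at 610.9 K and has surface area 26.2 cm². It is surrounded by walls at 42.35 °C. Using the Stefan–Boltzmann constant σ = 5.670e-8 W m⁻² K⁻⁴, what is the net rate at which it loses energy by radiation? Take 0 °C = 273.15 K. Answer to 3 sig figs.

Net loss ≈ 16.0 W

Surroundings: T = 42.35 °C + 273.15 = 315.50 K.
Area A = 26.2 cm² = 2.62×10⁻³ m².
Net radiated power P_net = εσA(T⁴ − T₀⁴) = 0.834×5.670×10⁻⁸×2.62×10⁻³×(610.9⁴ − 315.50⁴).
T⁴ − T₀⁴ = 1.39277×10¹¹ − 9.90826×10⁹ = 1.29369×10¹¹ K⁴, so P_net = 16.0 W.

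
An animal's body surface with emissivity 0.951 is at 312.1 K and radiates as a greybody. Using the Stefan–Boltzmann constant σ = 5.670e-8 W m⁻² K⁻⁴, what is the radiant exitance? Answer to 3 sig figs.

I ≈ 512 W/m²

Stefan–Boltzmann: I = εσT⁴ = 0.951 × 5.670×10⁻⁸ × (312.1)⁴ = 512 W/m².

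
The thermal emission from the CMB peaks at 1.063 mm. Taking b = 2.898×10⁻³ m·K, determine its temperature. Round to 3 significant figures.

T ≈ 2.73 K

Wien's law gives T = b/λ_max = (2.898×10⁻³ m·K)/(1.063×10⁻³ m) = 2.73 K.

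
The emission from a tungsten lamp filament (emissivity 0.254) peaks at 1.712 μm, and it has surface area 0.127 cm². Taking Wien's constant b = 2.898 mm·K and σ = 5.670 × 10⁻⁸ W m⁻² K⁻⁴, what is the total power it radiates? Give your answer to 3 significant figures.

P ≈ 1.50 W

Wien's law: T = b/λ_max = 2.898×10⁻³/1.712×10⁻⁶ = 1692.76 K.
Area A = 0.127 cm² = 1.27×10⁻⁵ m².
Then P = εσAT⁴ = 0.254×5.670×10⁻⁸×1.27×10⁻⁵×(1692.76)⁴ = 1.50 W.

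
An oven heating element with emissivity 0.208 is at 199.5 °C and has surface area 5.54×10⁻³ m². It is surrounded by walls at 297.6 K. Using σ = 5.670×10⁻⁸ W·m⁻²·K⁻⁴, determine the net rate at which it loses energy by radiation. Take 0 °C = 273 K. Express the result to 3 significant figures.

Net loss ≈ 2.74 W

T = 199.5 °C + 273 = 472.5 K.
Area A = 5.54×10⁻³ m².
Net radiated power P_net = εσA(T⁴ − T₀⁴) = 0.208×5.670×10⁻⁸×5.54×10⁻³×(472.5⁴ − 297.6⁴).
T⁴ − T₀⁴ = 4.98434×10¹⁰ − 7.84389×10⁹ = 4.19995×10¹⁰ K⁴, so P_net = 2.74 W.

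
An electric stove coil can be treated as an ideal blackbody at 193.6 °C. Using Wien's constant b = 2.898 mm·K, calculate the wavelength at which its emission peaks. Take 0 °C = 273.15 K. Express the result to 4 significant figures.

T = 193.6 °C + 273.15 = 466.75 K.
Wien's displacement law: λ_max = b/T = (2.898×10⁻³ m·K)/(466.75 K) = 6.2089×10⁻⁶ m.
That is 6.209 μm, in the infrared range.

λ_max ≈ 6.209 μm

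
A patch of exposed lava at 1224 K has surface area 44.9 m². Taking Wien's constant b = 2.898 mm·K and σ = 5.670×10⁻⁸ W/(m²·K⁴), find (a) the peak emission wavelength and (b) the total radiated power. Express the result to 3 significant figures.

λ_max ≈ 2.37 μm; P ≈ 5.71×10⁶ W

(a) λ_max = b/T = 2.898×10⁻³/1224 = 2.368×10⁻⁶ m = 2.37 μm.
Area A = 44.9 m².
(b) P = σAT⁴ = 5.670×10⁻⁸×44.9×(1224)⁴ = 5.71×10⁶ W.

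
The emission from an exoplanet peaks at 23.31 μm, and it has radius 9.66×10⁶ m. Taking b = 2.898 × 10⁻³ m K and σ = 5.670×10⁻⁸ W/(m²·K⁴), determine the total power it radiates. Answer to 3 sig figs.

P ≈ 1.59×10¹⁶ W

Wien's law: T = b/λ_max = 2.898×10⁻³/2.331×10⁻⁵ = 124.324 K.
Surface area A = 4πR² = 4π(9.66×10⁶ m)² = 1.17264×10¹⁵ m².
Then P = σAT⁴ = 5.670×10⁻⁸×1.17264×10¹⁵×(124.324)⁴ = 1.59×10¹⁶ W.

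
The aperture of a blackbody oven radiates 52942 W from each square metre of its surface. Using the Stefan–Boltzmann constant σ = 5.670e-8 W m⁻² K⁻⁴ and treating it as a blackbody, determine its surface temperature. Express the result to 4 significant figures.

I = σT⁴, so T = (I/σ)^(1/4) = (52942/(5.670×10⁻⁸))^(1/4) = 983.0 K.

T ≈ 983.0 K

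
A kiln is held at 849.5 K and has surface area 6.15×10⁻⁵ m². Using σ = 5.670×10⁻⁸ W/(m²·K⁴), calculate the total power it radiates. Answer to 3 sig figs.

P ≈ 1.82 W

Area A = 6.15×10⁻⁵ m².
P = σAT⁴ = 5.670×10⁻⁸ × 6.15×10⁻⁵ × (849.5)⁴ = 1.82 W.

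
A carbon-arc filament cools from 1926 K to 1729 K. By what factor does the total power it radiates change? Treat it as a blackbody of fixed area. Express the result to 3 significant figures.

P ∝ T⁴, so P₂/P₁ = (T₂/T₁)⁴ = (1729/1926)⁴ = (0.897715)⁴ = 0.649.

P₂/P₁ ≈ 0.649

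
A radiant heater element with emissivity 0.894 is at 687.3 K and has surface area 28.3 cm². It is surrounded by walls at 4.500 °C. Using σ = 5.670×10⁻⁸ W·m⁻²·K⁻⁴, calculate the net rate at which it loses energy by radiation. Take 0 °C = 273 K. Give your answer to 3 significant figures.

Surroundings: T = 4.500 °C + 273 = 277.500 K.
Area A = 28.3 cm² = 2.83×10⁻³ m².
Net radiated power P_net = εσA(T⁴ − T₀⁴) = 0.894×5.670×10⁻⁸×2.83×10⁻³×(687.3⁴ − 277.500⁴).
T⁴ − T₀⁴ = 2.23144×10¹¹ − 5.92996×10⁹ = 2.17214×10¹¹ K⁴, so P_net = 31.2 W.

Net loss ≈ 31.2 W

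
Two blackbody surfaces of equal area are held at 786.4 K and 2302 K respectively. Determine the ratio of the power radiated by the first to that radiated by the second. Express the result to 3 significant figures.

With equal areas, P₁/P₂ = (T₁/T₂)⁴ = (786.4/2302)⁴ = 0.0136.

P₁/P₂ ≈ 0.0136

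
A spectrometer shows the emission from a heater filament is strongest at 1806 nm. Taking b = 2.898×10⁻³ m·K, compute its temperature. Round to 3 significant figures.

T ≈ 1.60×10³ K

Wien's law gives T = b/λ_max = (2.898×10⁻³ m·K)/(1.806×10⁻⁶ m) = 1.60×10³ K.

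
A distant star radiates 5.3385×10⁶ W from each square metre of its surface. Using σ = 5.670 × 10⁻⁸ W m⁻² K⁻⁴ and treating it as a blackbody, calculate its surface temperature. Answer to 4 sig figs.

I = σT⁴, so T = (I/σ)^(1/4) = (5.3385×10⁶/(5.670×10⁻⁸))^(1/4) = 3115 K.

T ≈ 3115 K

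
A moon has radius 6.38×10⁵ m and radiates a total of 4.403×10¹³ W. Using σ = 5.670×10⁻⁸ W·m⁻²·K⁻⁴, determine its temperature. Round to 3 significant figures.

Surface area A = 4πR² = 4π(6.38×10⁵ m)² = 5.11507×10¹² m².
P = σAT⁴ ⇒ T = (P/(σA))^(1/4) = (4.403×10¹³/(5.670×10⁻⁸×5.11507×10¹²))^(1/4) = 111 K.

T ≈ 111 K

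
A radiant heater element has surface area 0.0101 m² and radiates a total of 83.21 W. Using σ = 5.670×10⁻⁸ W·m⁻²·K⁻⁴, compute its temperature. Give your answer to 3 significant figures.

T ≈ 617 K

Area A = 0.0101 m².
P = σAT⁴ ⇒ T = (P/(σA))^(1/4) = (83.21/(5.670×10⁻⁸×0.0101))^(1/4) = 617 K.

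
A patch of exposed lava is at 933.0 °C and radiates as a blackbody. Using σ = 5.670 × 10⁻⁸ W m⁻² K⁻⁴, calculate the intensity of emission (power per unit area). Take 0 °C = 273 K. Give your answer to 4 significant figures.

I ≈ 1.199×10⁵ W/m²

T = 933.0 °C + 273 = 1206.0 K.
Stefan–Boltzmann: I = σT⁴ = 5.670×10⁻⁸ × (1206.0)⁴ = 1.199×10⁵ W/m².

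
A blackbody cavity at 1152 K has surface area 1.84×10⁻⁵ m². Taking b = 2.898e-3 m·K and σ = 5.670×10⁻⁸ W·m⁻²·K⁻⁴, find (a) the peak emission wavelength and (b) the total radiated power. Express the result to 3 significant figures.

(a) λ_max = b/T = 2.898×10⁻³/1152 = 2.516×10⁻⁶ m = 2.52 μm.
Area A = 1.84×10⁻⁵ m².
(b) P = σAT⁴ = 5.670×10⁻⁸×1.84×10⁻⁵×(1152)⁴ = 1.84 W.

λ_max ≈ 2.52 μm; P ≈ 1.84 W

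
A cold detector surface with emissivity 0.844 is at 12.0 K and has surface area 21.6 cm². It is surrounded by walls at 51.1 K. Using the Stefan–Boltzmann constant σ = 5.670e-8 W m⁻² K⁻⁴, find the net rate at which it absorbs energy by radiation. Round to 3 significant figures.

Net gain ≈ 7.03×10⁻⁴ W

Area A = 21.6 cm² = 2.16×10⁻³ m².
Net radiated power P_net = εσA(T⁴ − T₀⁴) = 0.844×5.670×10⁻⁸×2.16×10⁻³×(12.0⁴ − 51.1⁴).
T⁴ − T₀⁴ = 20736.0 − 6.81842×10⁶ = -6.79768×10⁶ K⁴, so P_net = -7.03×10⁻⁴ W — negative, meaning a net gain of 7.03×10⁻⁴ W.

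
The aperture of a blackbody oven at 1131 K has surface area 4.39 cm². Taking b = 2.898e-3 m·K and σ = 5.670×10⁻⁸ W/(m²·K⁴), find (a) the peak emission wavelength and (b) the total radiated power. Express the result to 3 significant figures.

(a) λ_max = b/T = 2.898×10⁻³/1131 = 2.562×10⁻⁶ m = 2.56×10³ nm.
Area A = 4.39 cm² = 4.39×10⁻⁴ m².
(b) P = σAT⁴ = 5.670×10⁻⁸×4.39×10⁻⁴×(1131)⁴ = 40.7 W.

λ_max ≈ 2.56×10³ nm; P ≈ 40.7 W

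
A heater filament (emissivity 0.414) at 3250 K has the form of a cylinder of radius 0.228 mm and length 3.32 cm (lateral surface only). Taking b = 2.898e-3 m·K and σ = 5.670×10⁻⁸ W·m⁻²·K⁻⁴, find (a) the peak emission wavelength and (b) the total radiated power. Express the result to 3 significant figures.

(a) λ_max = b/T = 2.898×10⁻³/3250 = 8.917×10⁻⁷ m = 0.892 μm.
Lateral area A = 2πrL = 2π×2.28×10⁻⁴×0.0332 = 4.75612×10⁻⁵ m².
(b) P = εσAT⁴ = 0.414×5.670×10⁻⁸×4.75612×10⁻⁵×(3250)⁴ = 125 W.

λ_max ≈ 0.892 μm; P ≈ 125 W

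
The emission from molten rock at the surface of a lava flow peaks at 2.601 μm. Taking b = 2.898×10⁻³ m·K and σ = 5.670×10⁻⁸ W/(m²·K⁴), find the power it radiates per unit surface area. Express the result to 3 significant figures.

I ≈ 8.74×10⁴ W/m²

Wien's law: T = b/λ_max = 2.898×10⁻³/2.601×10⁻⁶ = 1114.19 K.
Then I = σT⁴ = 5.670×10⁻⁸×(1114.19)⁴ = 8.74×10⁴ W/m².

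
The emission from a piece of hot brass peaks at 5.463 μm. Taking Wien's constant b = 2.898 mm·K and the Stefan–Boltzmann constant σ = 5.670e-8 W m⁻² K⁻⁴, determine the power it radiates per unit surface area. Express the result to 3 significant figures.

I ≈ 4.49×10³ W/m²

Wien's law: T = b/λ_max = 2.898×10⁻³/5.463×10⁻⁶ = 530.478 K.
Then I = σT⁴ = 5.670×10⁻⁸×(530.478)⁴ = 4.49×10³ W/m².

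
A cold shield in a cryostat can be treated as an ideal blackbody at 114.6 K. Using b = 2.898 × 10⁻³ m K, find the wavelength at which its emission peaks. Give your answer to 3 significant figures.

λ_max ≈ 25.3 μm

Wien's displacement law: λ_max = b/T = (2.898×10⁻³ m·K)/(114.6 K) = 2.529×10⁻⁵ m.
That is 25.3 μm, in the infrared range.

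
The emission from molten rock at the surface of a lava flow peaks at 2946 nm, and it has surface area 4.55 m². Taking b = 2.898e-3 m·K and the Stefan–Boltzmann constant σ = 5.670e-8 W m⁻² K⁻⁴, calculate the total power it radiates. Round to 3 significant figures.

P ≈ 2.42×10⁵ W

Wien's law: T = b/λ_max = 2.898×10⁻³/2.946×10⁻⁶ = 983.707 K.
Area A = 4.55 m².
Then P = σAT⁴ = 5.670×10⁻⁸×4.55×(983.707)⁴ = 2.42×10⁵ W.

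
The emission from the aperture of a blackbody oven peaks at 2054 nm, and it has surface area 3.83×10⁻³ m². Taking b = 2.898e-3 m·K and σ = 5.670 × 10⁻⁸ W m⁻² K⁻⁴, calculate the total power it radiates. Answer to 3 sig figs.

Wien's law: T = b/λ_max = 2.898×10⁻³/2.054×10⁻⁶ = 1410.91 K.
Area A = 3.83×10⁻³ m².
Then P = σAT⁴ = 5.670×10⁻⁸×3.83×10⁻³×(1410.91)⁴ = 861 W.

P ≈ 861 W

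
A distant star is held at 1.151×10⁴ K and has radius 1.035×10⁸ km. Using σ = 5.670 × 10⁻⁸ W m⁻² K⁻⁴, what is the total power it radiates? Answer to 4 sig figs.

Surface area A = 4πR² = 4π(1.035×10¹¹ m)² = 1.34614×10²³ m².
P = σAT⁴ = 5.670×10⁻⁸ × 1.34614×10²³ × (1.151×10⁴)⁴ = 1.340×10³² W.

P ≈ 1.340×10³² W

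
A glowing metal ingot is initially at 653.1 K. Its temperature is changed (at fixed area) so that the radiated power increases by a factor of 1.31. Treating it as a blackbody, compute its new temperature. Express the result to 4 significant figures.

T₂ ≈ 698.7 K

P ∝ T⁴, so T₂/T₁ = (P₂/P₁)^(1/4) = (1.31)^(1/4) = 1.06984.
T₂ = 653.1 × 1.06984 = 698.7 K.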